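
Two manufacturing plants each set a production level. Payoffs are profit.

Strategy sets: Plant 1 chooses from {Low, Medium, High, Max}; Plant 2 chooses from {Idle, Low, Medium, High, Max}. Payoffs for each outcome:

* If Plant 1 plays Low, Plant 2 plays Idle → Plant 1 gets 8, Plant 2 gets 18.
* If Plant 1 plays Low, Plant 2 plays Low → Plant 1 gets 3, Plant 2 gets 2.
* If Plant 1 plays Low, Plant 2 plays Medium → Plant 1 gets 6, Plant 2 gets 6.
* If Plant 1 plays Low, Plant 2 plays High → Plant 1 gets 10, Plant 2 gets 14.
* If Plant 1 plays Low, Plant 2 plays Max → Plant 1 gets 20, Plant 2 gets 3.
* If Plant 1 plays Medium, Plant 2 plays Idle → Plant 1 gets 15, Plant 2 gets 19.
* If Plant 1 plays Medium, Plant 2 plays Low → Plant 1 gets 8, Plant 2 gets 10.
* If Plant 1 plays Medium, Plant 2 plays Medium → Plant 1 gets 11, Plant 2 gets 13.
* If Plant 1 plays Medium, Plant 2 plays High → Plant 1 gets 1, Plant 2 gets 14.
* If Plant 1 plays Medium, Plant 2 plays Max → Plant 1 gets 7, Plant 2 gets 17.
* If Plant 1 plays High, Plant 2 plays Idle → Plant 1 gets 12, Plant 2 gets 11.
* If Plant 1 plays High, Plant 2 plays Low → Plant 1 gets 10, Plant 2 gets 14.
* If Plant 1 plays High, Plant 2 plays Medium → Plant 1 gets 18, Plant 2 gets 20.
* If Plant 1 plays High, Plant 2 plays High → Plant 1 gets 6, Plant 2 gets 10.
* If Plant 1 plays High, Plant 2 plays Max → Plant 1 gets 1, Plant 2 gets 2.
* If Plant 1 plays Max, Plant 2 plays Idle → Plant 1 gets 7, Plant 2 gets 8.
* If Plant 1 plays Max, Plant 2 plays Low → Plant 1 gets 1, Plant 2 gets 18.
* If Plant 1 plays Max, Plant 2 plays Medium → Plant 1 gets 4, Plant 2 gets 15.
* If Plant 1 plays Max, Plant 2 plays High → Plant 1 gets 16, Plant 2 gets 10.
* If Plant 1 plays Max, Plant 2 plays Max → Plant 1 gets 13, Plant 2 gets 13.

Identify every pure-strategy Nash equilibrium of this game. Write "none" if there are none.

The pure Nash equilibria are (Medium, Idle), (High, Medium).

Plant 1 against Idle: payoffs 8, 15, 12, 7 → best response Medium.
Plant 1 against Low: payoffs 3, 8, 10, 1 → best response High.
Plant 1 against Medium: payoffs 6, 11, 18, 4 → best response High.
Plant 1 against High: payoffs 10, 1, 6, 16 → best response Max.
Plant 1 against Max: payoffs 20, 7, 1, 13 → best response Low.
Plant 2 against Low: payoffs 18, 2, 6, 14, 3 → best response Idle.
Plant 2 against Medium: payoffs 19, 10, 13, 14, 17 → best response Idle.
Plant 2 against High: payoffs 11, 14, 20, 10, 2 → best response Medium.
Plant 2 against Max: payoffs 8, 18, 15, 10, 13 → best response Low.
Mutual best responses: (Medium, Idle); (High, Medium).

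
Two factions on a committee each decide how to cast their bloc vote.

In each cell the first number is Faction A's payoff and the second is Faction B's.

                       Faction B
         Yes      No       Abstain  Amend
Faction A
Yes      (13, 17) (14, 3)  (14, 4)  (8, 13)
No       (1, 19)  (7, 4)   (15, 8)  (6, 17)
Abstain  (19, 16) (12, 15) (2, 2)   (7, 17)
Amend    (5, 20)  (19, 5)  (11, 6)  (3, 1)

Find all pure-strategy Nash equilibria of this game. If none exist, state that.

none

(Yes, Yes): Faction A can switch to Abstain (13 → 19). Not NE.
(Yes, No): Faction A can switch to Amend (14 → 19). Not NE.
(Yes, Abstain): Faction A can switch to No (14 → 15). Not NE.
(Yes, Amend): Faction B can switch to Yes (13 → 17). Not NE.
(No, Yes): Faction A can switch to Yes (1 → 13). Not NE.
(No, No): Faction A can switch to Yes (7 → 14). Not NE.
(No, Abstain): Faction B can switch to Yes (8 → 19). Not NE.
(No, Amend): Faction A can switch to Yes (6 → 8). Not NE.
(The remaining 8 profiles each have a profitable deviation by the same check.)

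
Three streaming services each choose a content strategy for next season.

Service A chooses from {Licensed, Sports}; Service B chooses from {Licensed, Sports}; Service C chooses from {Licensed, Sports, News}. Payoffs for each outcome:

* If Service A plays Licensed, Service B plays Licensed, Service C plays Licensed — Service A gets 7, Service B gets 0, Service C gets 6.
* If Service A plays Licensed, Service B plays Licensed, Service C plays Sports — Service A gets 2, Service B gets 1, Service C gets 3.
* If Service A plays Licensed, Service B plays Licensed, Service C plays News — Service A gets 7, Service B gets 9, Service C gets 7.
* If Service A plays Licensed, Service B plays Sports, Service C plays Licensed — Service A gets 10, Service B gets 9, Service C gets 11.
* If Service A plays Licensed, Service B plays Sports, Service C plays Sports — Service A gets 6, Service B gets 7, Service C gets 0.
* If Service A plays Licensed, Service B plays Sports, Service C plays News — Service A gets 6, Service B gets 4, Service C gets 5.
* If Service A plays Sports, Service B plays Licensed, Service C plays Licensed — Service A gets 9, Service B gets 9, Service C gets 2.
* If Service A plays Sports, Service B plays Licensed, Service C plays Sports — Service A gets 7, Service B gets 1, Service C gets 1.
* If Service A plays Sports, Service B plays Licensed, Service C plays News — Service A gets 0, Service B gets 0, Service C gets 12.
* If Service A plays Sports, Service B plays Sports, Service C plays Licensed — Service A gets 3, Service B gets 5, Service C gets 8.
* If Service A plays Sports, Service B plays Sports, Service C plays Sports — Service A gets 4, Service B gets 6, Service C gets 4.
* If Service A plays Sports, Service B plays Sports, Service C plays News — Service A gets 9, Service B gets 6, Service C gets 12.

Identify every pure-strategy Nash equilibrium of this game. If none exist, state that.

For each strategy profile, look for a profitable unilateral deviation.
(Licensed, Licensed, Licensed): Service A can switch to Sports (7 → 9). Not NE.
(Licensed, Licensed, Sports): Service A can switch to Sports (2 → 7). Not NE.
(Licensed, Licensed, News): Service A gets 7, best alternative 0; Service B gets 9, best alternative 4; Service C gets 7, best alternative 6. No profitable deviation — NE.
(Licensed, Sports, Licensed): Service A gets 10, best alternative 3; Service B gets 9, best alternative 0; Service C gets 11, best alternative 5. No profitable deviation — NE.
(Licensed, Sports, Sports): Service C can switch to Licensed (0 → 11). Not NE.
(Licensed, Sports, News): Service A can switch to Sports (6 → 9). Not NE.
(Sports, Licensed, Licensed): Service C can switch to News (2 → 12). Not NE.
(Sports, Licensed, Sports): Service B can switch to Sports (1 → 6). Not NE.
(Sports, Licensed, News): Service A can switch to Licensed (0 → 7). Not NE.
(Sports, Sports, Licensed): Service A can switch to Licensed (3 → 10). Not NE.
(Sports, Sports, Sports): Service A can switch to Licensed (4 → 6). Not NE.
(Sports, Sports, News): Service A gets 9, best alternative 6; Service B gets 6, best alternative 0; Service C gets 12, best alternative 8. No profitable deviation — NE.

(Licensed, Licensed, News), (Licensed, Sports, Licensed), (Sports, Sports, News)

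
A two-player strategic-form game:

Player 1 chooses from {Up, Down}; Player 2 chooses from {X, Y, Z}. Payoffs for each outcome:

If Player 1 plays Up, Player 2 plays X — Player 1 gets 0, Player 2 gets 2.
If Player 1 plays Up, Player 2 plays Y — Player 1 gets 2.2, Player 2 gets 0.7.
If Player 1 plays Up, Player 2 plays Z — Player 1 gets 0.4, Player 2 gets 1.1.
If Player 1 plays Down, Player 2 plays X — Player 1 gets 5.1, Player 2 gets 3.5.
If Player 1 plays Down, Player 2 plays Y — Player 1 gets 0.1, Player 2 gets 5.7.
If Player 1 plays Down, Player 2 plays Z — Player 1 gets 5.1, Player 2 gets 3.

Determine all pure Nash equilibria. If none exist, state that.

There is no pure-strategy Nash equilibrium.

Check each profile: it is a Nash equilibrium iff no player can strictly gain by switching unilaterally.
(Up, X): Player 1 can switch to Down (0 → 5.1). Not NE.
(Up, Y): Player 2 can switch to X (0.7 → 2). Not NE.
(Up, Z): Player 1 can switch to Down (0.4 → 5.1). Not NE.
(Down, X): Player 2 can switch to Y (3.5 → 5.7). Not NE.
(Down, Y): Player 1 can switch to Up (0.1 → 2.2). Not NE.
(Down, Z): Player 2 can switch to X (3 → 3.5). Not NE.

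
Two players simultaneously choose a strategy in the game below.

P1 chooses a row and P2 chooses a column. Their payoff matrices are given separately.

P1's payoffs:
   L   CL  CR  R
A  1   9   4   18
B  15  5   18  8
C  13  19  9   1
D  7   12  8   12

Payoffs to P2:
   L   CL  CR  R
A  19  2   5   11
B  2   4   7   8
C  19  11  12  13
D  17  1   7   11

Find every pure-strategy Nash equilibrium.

none

Check each profile: it is a Nash equilibrium iff no player can strictly gain by switching unilaterally.
(A, L): P1 can switch to B (1 → 15). Not NE.
(A, CL): P1 can switch to C (9 → 19). Not NE.
(A, CR): P1 can switch to B (4 → 18). Not NE.
(A, R): P2 can switch to L (11 → 19). Not NE.
(B, L): P2 can switch to CL (2 → 4). Not NE.
(B, CL): P1 can switch to A (5 → 9). Not NE.
(B, CR): P2 can switch to R (7 → 8). Not NE.
(B, R): P1 can switch to A (8 → 18). Not NE.
(C, L): P1 can switch to B (13 → 15). Not NE.
(C, CL): P2 can switch to L (11 → 19). Not NE.
(C, CR): P1 can switch to B (9 → 18). Not NE.
(C, R): P1 can switch to A (1 → 18). Not NE.
(The remaining 4 profiles each have a profitable deviation by the same check.)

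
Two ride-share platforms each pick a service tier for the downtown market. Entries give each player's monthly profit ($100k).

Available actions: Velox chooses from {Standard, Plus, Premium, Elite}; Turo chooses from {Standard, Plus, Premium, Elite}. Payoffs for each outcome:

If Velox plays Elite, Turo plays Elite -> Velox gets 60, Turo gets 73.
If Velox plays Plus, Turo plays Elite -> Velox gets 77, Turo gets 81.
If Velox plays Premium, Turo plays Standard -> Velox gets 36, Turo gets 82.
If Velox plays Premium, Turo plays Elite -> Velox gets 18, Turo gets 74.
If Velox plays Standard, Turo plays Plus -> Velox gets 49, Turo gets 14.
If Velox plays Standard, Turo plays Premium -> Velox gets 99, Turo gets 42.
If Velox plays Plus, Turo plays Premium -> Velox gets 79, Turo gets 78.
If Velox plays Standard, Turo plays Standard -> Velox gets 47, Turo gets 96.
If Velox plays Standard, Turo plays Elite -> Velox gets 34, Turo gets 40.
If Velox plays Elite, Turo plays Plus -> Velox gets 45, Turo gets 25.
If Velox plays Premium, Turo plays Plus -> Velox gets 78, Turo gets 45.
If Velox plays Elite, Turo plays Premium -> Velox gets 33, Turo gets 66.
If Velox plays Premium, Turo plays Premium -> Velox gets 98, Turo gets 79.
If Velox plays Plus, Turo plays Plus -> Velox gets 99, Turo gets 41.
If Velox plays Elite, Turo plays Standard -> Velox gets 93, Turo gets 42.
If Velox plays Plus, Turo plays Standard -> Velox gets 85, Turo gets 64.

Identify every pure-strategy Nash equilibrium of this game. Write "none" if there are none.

For each player, find the best response to each opponent profile; mutual best responses are the pure NE.
Velox against Standard: payoffs 47, 85, 36, 93 → best response Elite.
Velox against Plus: payoffs 49, 99, 78, 45 → best response Plus.
Velox against Premium: payoffs 99, 79, 98, 33 → best response Standard.
Velox against Elite: payoffs 34, 77, 18, 60 → best response Plus.
Turo against Standard: payoffs 96, 14, 42, 40 → best response Standard.
Turo against Plus: payoffs 64, 41, 78, 81 → best response Elite.
Turo against Premium: payoffs 82, 45, 79, 74 → best response Standard.
Turo against Elite: payoffs 42, 25, 66, 73 → best response Elite.
Mutual best responses: (Plus, Elite).

Pure NE: (Plus, Elite)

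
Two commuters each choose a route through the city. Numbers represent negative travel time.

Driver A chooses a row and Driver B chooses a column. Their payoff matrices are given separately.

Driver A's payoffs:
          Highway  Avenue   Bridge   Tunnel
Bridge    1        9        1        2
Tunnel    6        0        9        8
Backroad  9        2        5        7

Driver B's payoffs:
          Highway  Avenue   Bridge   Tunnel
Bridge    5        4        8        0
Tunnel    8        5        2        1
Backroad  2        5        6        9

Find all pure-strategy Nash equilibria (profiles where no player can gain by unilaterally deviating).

This game has no pure Nash equilibrium.

Driver A against Highway: payoffs 1, 6, 9 → best response Backroad.
Driver A against Avenue: payoffs 9, 0, 2 → best response Bridge.
Driver A against Bridge: payoffs 1, 9, 5 → best response Tunnel.
Driver A against Tunnel: payoffs 2, 8, 7 → best response Tunnel.
Driver B against Bridge: payoffs 5, 4, 8, 0 → best response Bridge.
Driver B against Tunnel: payoffs 8, 5, 2, 1 → best response Highway.
Driver B against Backroad: payoffs 2, 5, 6, 9 → best response Tunnel.
No profile is a mutual best response for all players.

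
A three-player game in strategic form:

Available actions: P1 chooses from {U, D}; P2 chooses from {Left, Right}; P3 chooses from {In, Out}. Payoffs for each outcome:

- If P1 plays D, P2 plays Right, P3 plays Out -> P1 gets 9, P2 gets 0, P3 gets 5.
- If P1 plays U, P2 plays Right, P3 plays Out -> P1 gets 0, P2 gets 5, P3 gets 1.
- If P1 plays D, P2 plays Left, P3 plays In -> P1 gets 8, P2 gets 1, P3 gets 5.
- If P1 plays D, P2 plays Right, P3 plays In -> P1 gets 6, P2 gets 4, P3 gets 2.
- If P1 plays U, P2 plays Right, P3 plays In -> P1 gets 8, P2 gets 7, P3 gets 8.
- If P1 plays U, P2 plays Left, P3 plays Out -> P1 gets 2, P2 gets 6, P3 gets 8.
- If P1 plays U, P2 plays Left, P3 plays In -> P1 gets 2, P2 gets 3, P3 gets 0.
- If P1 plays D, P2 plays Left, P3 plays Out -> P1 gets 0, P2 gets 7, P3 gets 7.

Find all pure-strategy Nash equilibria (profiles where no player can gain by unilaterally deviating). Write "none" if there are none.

(U, Left, Out) and (U, Right, In)

(U, Left, In): P1 can switch to D (2 → 8). Not NE.
(U, Left, Out): P1 gets 2, best alternative 0; P2 gets 6, best alternative 5; P3 gets 8, best alternative 0. No profitable deviation — NE.
(U, Right, In): P1 gets 8, best alternative 6; P2 gets 7, best alternative 3; P3 gets 8, best alternative 1. No profitable deviation — NE.
(U, Right, Out): P1 can switch to D (0 → 9). Not NE.
(D, Left, In): P2 can switch to Right (1 → 4). Not NE.
(D, Left, Out): P1 can switch to U (0 → 2). Not NE.
(D, Right, In): P1 can switch to U (6 → 8). Not NE.
(D, Right, Out): P2 can switch to Left (0 → 7). Not NE.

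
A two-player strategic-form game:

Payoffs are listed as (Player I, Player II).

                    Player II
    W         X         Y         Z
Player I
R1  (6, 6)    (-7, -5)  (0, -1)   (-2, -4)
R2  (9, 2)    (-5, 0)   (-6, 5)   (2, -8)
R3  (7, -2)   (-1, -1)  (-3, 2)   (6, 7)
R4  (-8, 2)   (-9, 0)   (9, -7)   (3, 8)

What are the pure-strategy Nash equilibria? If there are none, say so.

(R1, W): Player I can switch to R2 (6 → 9). Not NE.
(R1, X): Player I can switch to R2 (-7 → -5). Not NE.
(R1, Y): Player I can switch to R4 (0 → 9). Not NE.
(R1, Z): Player I can switch to R2 (-2 → 2). Not NE.
(R2, W): Player II can switch to Y (2 → 5). Not NE.
(R2, X): Player I can switch to R3 (-5 → -1). Not NE.
(R2, Y): Player I can switch to R1 (-6 → 0). Not NE.
(R2, Z): Player I can switch to R3 (2 → 6). Not NE.
(R3, W): Player I can switch to R2 (7 → 9). Not NE.
(R3, X): Player II can switch to Y (-1 → 2). Not NE.
(R3, Z): Player I gets 6, best alternative 3; Player II gets 7, best alternative 2. No profitable deviation — NE.
(The remaining 5 profiles each have a profitable deviation by the same check.)

The unique pure-strategy Nash equilibrium is (R3, Z).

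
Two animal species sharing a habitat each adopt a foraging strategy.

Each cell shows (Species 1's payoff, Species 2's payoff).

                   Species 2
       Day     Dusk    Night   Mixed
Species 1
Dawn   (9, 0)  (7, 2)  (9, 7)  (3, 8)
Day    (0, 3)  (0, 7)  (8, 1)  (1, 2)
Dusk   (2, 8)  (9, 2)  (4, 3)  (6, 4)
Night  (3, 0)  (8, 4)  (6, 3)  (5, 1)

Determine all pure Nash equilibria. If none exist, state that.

This game has no pure Nash equilibrium.

Species 1 against Day: payoffs 9, 0, 2, 3 → best response Dawn.
Species 1 against Dusk: payoffs 7, 0, 9, 8 → best response Dusk.
Species 1 against Night: payoffs 9, 8, 4, 6 → best response Dawn.
Species 1 against Mixed: payoffs 3, 1, 6, 5 → best response Dusk.
Species 2 against Dawn: payoffs 0, 2, 7, 8 → best response Mixed.
Species 2 against Day: payoffs 3, 7, 1, 2 → best response Dusk.
Species 2 against Dusk: payoffs 8, 2, 3, 4 → best response Day.
Species 2 against Night: payoffs 0, 4, 3, 1 → best response Dusk.
No profile is a mutual best response for all players.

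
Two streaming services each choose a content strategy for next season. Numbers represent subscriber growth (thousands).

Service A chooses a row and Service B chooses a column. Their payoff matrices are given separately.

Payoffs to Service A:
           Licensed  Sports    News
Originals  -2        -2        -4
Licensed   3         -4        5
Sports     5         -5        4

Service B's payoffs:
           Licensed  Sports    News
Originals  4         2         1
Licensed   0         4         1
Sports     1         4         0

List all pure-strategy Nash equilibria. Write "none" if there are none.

This game has no pure Nash equilibrium.

Service A against Licensed: payoffs -2, 3, 5 → best response Sports.
Service A against Sports: payoffs -2, -4, -5 → best response Originals.
Service A against News: payoffs -4, 5, 4 → best response Licensed.
Service B against Originals: payoffs 4, 2, 1 → best response Licensed.
Service B against Licensed: payoffs 0, 4, 1 → best response Sports.
Service B against Sports: payoffs 1, 4, 0 → best response Sports.
No profile is a mutual best response for all players.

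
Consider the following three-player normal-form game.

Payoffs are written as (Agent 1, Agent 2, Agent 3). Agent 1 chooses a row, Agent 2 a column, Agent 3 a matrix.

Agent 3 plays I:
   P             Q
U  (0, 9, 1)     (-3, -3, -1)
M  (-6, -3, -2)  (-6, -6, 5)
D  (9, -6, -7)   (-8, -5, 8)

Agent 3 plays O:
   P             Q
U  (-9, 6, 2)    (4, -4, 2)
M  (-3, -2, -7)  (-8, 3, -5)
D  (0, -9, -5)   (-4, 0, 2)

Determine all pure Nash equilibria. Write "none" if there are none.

No pure-strategy Nash equilibrium.

(U, P, I): Agent 1 can switch to D (0 → 9). Not NE.
(U, P, O): Agent 1 can switch to M (-9 → -3). Not NE.
(U, Q, I): Agent 2 can switch to P (-3 → 9). Not NE.
(U, Q, O): Agent 2 can switch to P (-4 → 6). Not NE.
(M, P, I): Agent 1 can switch to U (-6 → 0). Not NE.
(M, P, O): Agent 1 can switch to D (-3 → 0). Not NE.
(M, Q, I): Agent 1 can switch to U (-6 → -3). Not NE.
(M, Q, O): Agent 1 can switch to U (-8 → 4). Not NE.
(The remaining 4 profiles each have a profitable deviation by the same check.)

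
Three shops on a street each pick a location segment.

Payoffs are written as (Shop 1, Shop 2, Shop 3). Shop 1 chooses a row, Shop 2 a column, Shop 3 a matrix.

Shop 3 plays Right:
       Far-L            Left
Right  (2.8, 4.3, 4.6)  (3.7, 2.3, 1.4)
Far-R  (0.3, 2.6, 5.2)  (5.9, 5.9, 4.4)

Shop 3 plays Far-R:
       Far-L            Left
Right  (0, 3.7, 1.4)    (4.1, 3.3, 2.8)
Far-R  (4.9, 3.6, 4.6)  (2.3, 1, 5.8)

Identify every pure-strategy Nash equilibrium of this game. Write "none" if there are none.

Pure NE: (Right, Far-L, Right)

(Right, Far-L, Right): Shop 1 gets 2.8, best alternative 0.3; Shop 2 gets 4.3, best alternative 2.3; Shop 3 gets 4.6, best alternative 1.4. No profitable deviation — NE.
(Right, Far-L, Far-R): Shop 1 can switch to Far-R (0 → 4.9). Not NE.
(Right, Left, Right): Shop 1 can switch to Far-R (3.7 → 5.9). Not NE.
(Right, Left, Far-R): Shop 2 can switch to Far-L (3.3 → 3.7). Not NE.
(Far-R, Far-L, Right): Shop 1 can switch to Right (0.3 → 2.8). Not NE.
(Far-R, Far-L, Far-R): Shop 3 can switch to Right (4.6 → 5.2). Not NE.
(Far-R, Left, Right): Shop 3 can switch to Far-R (4.4 → 5.8). Not NE.
(Far-R, Left, Far-R): Shop 1 can switch to Right (2.3 → 4.1). Not NE.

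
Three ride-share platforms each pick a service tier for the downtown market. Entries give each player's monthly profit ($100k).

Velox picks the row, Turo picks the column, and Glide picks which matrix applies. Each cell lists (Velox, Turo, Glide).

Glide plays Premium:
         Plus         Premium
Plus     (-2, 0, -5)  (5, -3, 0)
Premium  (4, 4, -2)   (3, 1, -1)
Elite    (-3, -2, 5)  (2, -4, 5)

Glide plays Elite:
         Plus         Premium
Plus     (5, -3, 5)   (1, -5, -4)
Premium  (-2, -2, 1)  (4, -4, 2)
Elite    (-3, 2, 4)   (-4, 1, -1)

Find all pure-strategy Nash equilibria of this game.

For each player, find the best response to each opponent profile; mutual best responses are the pure NE.
Velox against (Plus, Premium): payoffs -2, 4, -3 → best response Premium.
Velox against (Plus, Elite): payoffs 5, -2, -3 → best response Plus.
Velox against (Premium, Premium): payoffs 5, 3, 2 → best response Plus.
Velox against (Premium, Elite): payoffs 1, 4, -4 → best response Premium.
Turo against (Plus, Premium): payoffs 0, -3 → best response Plus.
Turo against (Plus, Elite): payoffs -3, -5 → best response Plus.
Turo against (Premium, Premium): payoffs 4, 1 → best response Plus.
Turo against (Premium, Elite): payoffs -2, -4 → best response Plus.
Turo against (Elite, Premium): payoffs -2, -4 → best response Plus.
Turo against (Elite, Elite): payoffs 2, 1 → best response Plus.
Glide against (Plus, Plus): payoffs -5, 5 → best response Elite.
Glide against (Plus, Premium): payoffs 0, -4 → best response Premium.
Glide against (Premium, Plus): payoffs -2, 1 → best response Elite.
Glide against (Premium, Premium): payoffs -1, 2 → best response Elite.
Glide against (Elite, Plus): payoffs 5, 4 → best response Premium.
Glide against (Elite, Premium): payoffs 5, -1 → best response Premium.
Mutual best responses: (Plus, Plus, Elite).

The unique pure-strategy Nash equilibrium is (Plus, Plus, Elite).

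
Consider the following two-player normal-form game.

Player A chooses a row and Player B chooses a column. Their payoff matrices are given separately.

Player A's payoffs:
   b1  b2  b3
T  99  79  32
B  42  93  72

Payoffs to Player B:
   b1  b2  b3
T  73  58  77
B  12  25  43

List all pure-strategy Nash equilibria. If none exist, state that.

The unique pure-strategy Nash equilibrium is (B, b3).

Check each profile: it is a Nash equilibrium iff no player can strictly gain by switching unilaterally.
(T, b1): Player B can switch to b3 (73 → 77). Not NE.
(T, b2): Player A can switch to B (79 → 93). Not NE.
(T, b3): Player A can switch to B (32 → 72). Not NE.
(B, b1): Player A can switch to T (42 → 99). Not NE.
(B, b2): Player B can switch to b3 (25 → 43). Not NE.
(B, b3): Player A gets 72, best alternative 32; Player B gets 43, best alternative 25. No profitable deviation — NE.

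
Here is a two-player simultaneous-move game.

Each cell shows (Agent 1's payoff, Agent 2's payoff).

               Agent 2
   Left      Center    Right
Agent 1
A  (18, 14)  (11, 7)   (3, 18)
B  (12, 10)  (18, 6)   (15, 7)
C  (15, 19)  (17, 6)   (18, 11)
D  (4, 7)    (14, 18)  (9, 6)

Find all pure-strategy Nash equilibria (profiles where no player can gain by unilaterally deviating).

No pure-strategy Nash equilibrium.

Agent 1 against Left: payoffs 18, 12, 15, 4 → best response A.
Agent 1 against Center: payoffs 11, 18, 17, 14 → best response B.
Agent 1 against Right: payoffs 3, 15, 18, 9 → best response C.
Agent 2 against A: payoffs 14, 7, 18 → best response Right.
Agent 2 against B: payoffs 10, 6, 7 → best response Left.
Agent 2 against C: payoffs 19, 6, 11 → best response Left.
Agent 2 against D: payoffs 7, 18, 6 → best response Center.
No profile is a mutual best response for all players.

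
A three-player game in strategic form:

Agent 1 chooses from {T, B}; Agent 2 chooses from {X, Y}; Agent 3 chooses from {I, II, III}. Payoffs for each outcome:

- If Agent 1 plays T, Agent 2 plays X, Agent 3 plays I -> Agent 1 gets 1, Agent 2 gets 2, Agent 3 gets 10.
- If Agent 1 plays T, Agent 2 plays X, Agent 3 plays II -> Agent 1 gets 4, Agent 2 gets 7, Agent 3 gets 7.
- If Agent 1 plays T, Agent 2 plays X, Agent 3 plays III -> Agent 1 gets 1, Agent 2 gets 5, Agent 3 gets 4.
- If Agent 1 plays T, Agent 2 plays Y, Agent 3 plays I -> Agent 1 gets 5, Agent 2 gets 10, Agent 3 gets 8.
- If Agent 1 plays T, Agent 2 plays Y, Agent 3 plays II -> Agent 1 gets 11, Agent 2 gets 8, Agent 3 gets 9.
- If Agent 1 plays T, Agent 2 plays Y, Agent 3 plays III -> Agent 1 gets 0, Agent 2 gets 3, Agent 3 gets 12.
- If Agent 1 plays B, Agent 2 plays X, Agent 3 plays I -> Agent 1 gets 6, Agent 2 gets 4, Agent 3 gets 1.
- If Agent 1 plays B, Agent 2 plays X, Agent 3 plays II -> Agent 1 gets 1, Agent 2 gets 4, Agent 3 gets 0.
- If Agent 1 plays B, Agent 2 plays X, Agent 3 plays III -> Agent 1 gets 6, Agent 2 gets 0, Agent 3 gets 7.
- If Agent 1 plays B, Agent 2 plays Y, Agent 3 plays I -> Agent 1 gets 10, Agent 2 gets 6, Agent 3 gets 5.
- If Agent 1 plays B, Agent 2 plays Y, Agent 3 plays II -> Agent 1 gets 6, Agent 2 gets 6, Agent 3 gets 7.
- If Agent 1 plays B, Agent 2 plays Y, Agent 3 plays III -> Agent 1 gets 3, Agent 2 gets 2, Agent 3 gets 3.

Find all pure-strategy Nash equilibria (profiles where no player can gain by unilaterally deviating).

(T, X, I): Agent 1 can switch to B (1 → 6). Not NE.
(T, X, II): Agent 2 can switch to Y (7 → 8). Not NE.
(T, X, III): Agent 1 can switch to B (1 → 6). Not NE.
(T, Y, I): Agent 1 can switch to B (5 → 10). Not NE.
(T, Y, II): Agent 3 can switch to III (9 → 12). Not NE.
(T, Y, III): Agent 1 can switch to B (0 → 3). Not NE.
(B, X, I): Agent 2 can switch to Y (4 → 6). Not NE.
(B, X, II): Agent 1 can switch to T (1 → 4). Not NE.
(B, X, III): Agent 2 can switch to Y (0 → 2). Not NE.
(B, Y, I): Agent 3 can switch to II (5 → 7). Not NE.
(B, Y, II): Agent 1 can switch to T (6 → 11). Not NE.
(B, Y, III): Agent 3 can switch to I (3 → 5). Not NE.

There is no pure-strategy Nash equilibrium.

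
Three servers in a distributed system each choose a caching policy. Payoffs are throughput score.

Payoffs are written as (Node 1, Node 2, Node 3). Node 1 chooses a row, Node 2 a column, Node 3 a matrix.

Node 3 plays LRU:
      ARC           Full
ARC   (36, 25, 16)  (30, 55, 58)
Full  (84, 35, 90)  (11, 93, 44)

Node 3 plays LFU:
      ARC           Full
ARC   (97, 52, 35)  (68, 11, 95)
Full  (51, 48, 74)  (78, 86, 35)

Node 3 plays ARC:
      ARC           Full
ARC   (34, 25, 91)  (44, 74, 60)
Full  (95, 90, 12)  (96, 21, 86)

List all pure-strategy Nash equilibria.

(ARC, ARC, LRU): Node 1 can switch to Full (36 → 84). Not NE.
(ARC, ARC, LFU): Node 3 can switch to ARC (35 → 91). Not NE.
(ARC, ARC, ARC): Node 1 can switch to Full (34 → 95). Not NE.
(ARC, Full, LRU): Node 3 can switch to LFU (58 → 95). Not NE.
(ARC, Full, LFU): Node 1 can switch to Full (68 → 78). Not NE.
(ARC, Full, ARC): Node 1 can switch to Full (44 → 96). Not NE.
(Full, ARC, LRU): Node 2 can switch to Full (35 → 93). Not NE.
(Full, ARC, LFU): Node 1 can switch to ARC (51 → 97). Not NE.
(The remaining 4 profiles each have a profitable deviation by the same check.)

No pure-strategy Nash equilibrium.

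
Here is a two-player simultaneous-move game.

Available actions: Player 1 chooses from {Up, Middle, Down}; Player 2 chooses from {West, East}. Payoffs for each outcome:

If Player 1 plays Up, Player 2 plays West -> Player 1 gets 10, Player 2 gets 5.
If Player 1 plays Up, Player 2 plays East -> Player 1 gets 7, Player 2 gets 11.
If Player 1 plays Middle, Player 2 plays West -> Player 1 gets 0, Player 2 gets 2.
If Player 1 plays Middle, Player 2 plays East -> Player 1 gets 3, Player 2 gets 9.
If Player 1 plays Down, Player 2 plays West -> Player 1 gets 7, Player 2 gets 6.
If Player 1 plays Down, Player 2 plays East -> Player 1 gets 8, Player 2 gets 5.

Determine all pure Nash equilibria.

Mark each player's best response to every combination of opponents' strategies; a profile where every player is best-responding is a pure Nash equilibrium.
Player 1 against West: payoffs 10, 0, 7 → best response Up.
Player 1 against East: payoffs 7, 3, 8 → best response Down.
Player 2 against Up: payoffs 5, 11 → best response East.
Player 2 against Middle: payoffs 2, 9 → best response East.
Player 2 against Down: payoffs 6, 5 → best response West.
No profile is a mutual best response for all players.

none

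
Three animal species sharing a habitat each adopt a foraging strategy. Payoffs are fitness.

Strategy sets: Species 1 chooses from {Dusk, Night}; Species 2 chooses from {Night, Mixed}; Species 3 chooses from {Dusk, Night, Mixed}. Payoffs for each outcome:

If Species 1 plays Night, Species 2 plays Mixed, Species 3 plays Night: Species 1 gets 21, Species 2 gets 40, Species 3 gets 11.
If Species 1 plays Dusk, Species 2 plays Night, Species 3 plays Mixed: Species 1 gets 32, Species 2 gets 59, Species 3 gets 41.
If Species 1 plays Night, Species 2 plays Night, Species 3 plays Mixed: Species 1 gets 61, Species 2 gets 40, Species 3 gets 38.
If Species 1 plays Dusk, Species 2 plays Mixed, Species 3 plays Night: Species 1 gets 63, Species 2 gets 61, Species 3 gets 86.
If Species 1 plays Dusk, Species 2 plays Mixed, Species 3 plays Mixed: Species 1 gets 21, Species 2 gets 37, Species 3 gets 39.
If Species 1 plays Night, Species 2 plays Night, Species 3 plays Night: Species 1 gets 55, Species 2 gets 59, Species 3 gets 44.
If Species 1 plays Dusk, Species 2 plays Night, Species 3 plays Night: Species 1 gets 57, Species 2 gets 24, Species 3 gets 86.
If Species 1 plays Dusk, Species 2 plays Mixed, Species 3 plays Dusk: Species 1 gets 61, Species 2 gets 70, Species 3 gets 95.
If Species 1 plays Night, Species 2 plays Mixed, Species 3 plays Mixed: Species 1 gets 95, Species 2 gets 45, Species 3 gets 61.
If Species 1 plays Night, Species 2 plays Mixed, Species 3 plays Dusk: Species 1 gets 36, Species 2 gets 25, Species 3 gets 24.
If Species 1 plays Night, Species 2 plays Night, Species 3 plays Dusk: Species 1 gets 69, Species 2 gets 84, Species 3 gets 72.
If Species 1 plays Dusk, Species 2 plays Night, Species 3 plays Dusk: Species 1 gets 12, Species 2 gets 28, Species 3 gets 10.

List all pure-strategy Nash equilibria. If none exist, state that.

Pure-strategy Nash equilibria: (Dusk, Mixed, Dusk); (Night, Night, Dusk); (Night, Mixed, Mixed)

Species 1 against (Night, Dusk): payoffs 12, 69 → best response Night.
Species 1 against (Night, Night): payoffs 57, 55 → best response Dusk.
Species 1 against (Night, Mixed): payoffs 32, 61 → best response Night.
Species 1 against (Mixed, Dusk): payoffs 61, 36 → best response Dusk.
Species 1 against (Mixed, Night): payoffs 63, 21 → best response Dusk.
Species 1 against (Mixed, Mixed): payoffs 21, 95 → best response Night.
Species 2 against (Dusk, Dusk): payoffs 28, 70 → best response Mixed.
Species 2 against (Dusk, Night): payoffs 24, 61 → best response Mixed.
Species 2 against (Dusk, Mixed): payoffs 59, 37 → best response Night.
Species 2 against (Night, Dusk): payoffs 84, 25 → best response Night.
Species 2 against (Night, Night): payoffs 59, 40 → best response Night.
Species 2 against (Night, Mixed): payoffs 40, 45 → best response Mixed.
Species 3 against (Dusk, Night): payoffs 10, 86, 41 → best response Night.
Species 3 against (Dusk, Mixed): payoffs 95, 86, 39 → best response Dusk.
Species 3 against (Night, Night): payoffs 72, 44, 38 → best response Dusk.
Species 3 against (Night, Mixed): payoffs 24, 11, 61 → best response Mixed.
Mutual best responses: (Dusk, Mixed, Dusk); (Night, Night, Dusk); (Night, Mixed, Mixed).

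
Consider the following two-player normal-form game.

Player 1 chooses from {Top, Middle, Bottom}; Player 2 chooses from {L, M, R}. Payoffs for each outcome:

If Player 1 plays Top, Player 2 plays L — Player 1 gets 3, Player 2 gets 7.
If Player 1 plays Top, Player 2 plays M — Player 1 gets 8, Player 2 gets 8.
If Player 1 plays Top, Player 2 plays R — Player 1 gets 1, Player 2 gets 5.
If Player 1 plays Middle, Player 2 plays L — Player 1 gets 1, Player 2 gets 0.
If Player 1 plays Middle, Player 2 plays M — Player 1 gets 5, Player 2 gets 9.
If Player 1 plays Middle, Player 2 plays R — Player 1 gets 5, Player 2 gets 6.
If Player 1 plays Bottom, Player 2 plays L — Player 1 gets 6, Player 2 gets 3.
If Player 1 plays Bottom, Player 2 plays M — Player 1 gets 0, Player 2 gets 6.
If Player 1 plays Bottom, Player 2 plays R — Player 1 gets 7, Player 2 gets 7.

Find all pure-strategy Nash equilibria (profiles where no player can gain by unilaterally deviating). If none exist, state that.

(Top, L): Player 1 can switch to Bottom (3 → 6). Not NE.
(Top, M): Player 1 gets 8, best alternative 5; Player 2 gets 8, best alternative 7. No profitable deviation — NE.
(Top, R): Player 1 can switch to Middle (1 → 5). Not NE.
(Middle, L): Player 1 can switch to Top (1 → 3). Not NE.
(Middle, M): Player 1 can switch to Top (5 → 8). Not NE.
(Middle, R): Player 1 can switch to Bottom (5 → 7). Not NE.
(Bottom, L): Player 2 can switch to M (3 → 6). Not NE.
(Bottom, M): Player 1 can switch to Top (0 → 8). Not NE.
(Bottom, R): Player 1 gets 7, best alternative 5; Player 2 gets 7, best alternative 6. No profitable deviation — NE.

Pure-strategy Nash equilibria: (Top, M), (Bottom, R)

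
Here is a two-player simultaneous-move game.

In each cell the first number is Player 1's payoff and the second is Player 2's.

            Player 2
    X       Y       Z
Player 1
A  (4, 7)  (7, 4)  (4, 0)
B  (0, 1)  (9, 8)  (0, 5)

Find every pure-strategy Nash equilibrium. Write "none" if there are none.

Mark each player's best response to every combination of opponents' strategies; a profile where every player is best-responding is a pure Nash equilibrium.
Player 1 against X: payoffs 4, 0 → best response A.
Player 1 against Y: payoffs 7, 9 → best response B.
Player 1 against Z: payoffs 4, 0 → best response A.
Player 2 against A: payoffs 7, 4, 0 → best response X.
Player 2 against B: payoffs 1, 8, 5 → best response Y.
Mutual best responses: (A, X); (B, Y).

(A, X), (B, Y)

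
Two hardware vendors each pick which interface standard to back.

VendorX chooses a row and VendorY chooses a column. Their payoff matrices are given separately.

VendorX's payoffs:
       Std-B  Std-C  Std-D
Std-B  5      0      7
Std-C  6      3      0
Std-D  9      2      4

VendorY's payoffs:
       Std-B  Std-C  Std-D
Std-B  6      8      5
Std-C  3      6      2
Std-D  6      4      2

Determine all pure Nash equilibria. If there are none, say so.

(Std-B, Std-B): VendorX can switch to Std-C (5 → 6). Not NE.
(Std-B, Std-C): VendorX can switch to Std-C (0 → 3). Not NE.
(Std-B, Std-D): VendorY can switch to Std-B (5 → 6). Not NE.
(Std-C, Std-B): VendorX can switch to Std-D (6 → 9). Not NE.
(Std-C, Std-C): VendorX gets 3, best alternative 2; VendorY gets 6, best alternative 3. No profitable deviation — NE.
(Std-C, Std-D): VendorX can switch to Std-B (0 → 7). Not NE.
(Std-D, Std-B): VendorX gets 9, best alternative 6; VendorY gets 6, best alternative 4. No profitable deviation — NE.
(Std-D, Std-C): VendorX can switch to Std-C (2 → 3). Not NE.
(Std-D, Std-D): VendorX can switch to Std-B (4 → 7). Not NE.

(Std-C, Std-C); (Std-D, Std-B)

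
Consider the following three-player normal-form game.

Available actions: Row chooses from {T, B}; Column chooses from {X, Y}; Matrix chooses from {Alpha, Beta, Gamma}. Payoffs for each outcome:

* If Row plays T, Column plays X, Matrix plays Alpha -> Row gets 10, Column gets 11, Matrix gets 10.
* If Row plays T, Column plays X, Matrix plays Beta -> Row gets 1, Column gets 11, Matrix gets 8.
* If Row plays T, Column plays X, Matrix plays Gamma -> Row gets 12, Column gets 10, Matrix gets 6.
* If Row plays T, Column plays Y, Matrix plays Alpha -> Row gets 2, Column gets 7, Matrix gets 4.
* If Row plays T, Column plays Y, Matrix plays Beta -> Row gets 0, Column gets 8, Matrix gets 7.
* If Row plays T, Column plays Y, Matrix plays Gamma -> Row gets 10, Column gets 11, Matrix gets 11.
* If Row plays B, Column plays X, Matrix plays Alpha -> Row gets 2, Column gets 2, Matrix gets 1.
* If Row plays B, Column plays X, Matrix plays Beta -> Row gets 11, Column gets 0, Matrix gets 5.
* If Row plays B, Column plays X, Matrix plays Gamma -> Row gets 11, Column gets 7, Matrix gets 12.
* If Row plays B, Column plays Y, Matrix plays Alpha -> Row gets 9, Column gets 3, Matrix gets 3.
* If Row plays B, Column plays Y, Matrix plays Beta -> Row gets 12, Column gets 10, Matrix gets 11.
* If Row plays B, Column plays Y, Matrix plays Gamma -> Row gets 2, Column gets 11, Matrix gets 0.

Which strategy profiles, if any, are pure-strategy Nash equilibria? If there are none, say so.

(T, X, Alpha): Row gets 10, best alternative 2; Column gets 11, best alternative 7; Matrix gets 10, best alternative 8. No profitable deviation — NE.
(T, X, Beta): Row can switch to B (1 → 11). Not NE.
(T, X, Gamma): Column can switch to Y (10 → 11). Not NE.
(T, Y, Alpha): Row can switch to B (2 → 9). Not NE.
(T, Y, Beta): Row can switch to B (0 → 12). Not NE.
(T, Y, Gamma): Row gets 10, best alternative 2; Column gets 11, best alternative 10; Matrix gets 11, best alternative 7. No profitable deviation — NE.
(B, X, Alpha): Row can switch to T (2 → 10). Not NE.
(B, X, Beta): Column can switch to Y (0 → 10). Not NE.
(B, X, Gamma): Row can switch to T (11 → 12). Not NE.
(B, Y, Alpha): Matrix can switch to Beta (3 → 11). Not NE.
(B, Y, Beta): Row gets 12, best alternative 0; Column gets 10, best alternative 0; Matrix gets 11, best alternative 3. No profitable deviation — NE.
(B, Y, Gamma): Row can switch to T (2 → 10). Not NE.

Pure-strategy Nash equilibria: (T, X, Alpha), (T, Y, Gamma), (B, Y, Beta)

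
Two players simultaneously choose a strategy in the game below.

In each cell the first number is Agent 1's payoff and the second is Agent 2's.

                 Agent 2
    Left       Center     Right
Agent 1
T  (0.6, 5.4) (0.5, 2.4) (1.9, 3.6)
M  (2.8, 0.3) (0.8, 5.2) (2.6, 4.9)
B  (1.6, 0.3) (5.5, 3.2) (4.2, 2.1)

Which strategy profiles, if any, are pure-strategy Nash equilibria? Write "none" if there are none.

Pure NE: (B, Center)

Agent 1 against Left: payoffs 0.6, 2.8, 1.6 → best response M.
Agent 1 against Center: payoffs 0.5, 0.8, 5.5 → best response B.
Agent 1 against Right: payoffs 1.9, 2.6, 4.2 → best response B.
Agent 2 against T: payoffs 5.4, 2.4, 3.6 → best response Left.
Agent 2 against M: payoffs 0.3, 5.2, 4.9 → best response Center.
Agent 2 against B: payoffs 0.3, 3.2, 2.1 → best response Center.
Mutual best responses: (B, Center).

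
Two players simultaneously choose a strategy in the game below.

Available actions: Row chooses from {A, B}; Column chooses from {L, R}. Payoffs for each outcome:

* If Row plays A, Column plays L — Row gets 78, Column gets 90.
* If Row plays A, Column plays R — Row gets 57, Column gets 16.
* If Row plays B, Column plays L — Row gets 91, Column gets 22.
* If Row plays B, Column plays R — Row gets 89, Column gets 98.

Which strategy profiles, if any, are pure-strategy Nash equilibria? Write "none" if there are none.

Mark each player's best response to every combination of opponents' strategies; a profile where every player is best-responding is a pure Nash equilibrium.
Row against L: payoffs 78, 91 → best response B.
Row against R: payoffs 57, 89 → best response B.
Column against A: payoffs 90, 16 → best response L.
Column against B: payoffs 22, 98 → best response R.
Mutual best responses: (B, R).

Pure NE: (B, R)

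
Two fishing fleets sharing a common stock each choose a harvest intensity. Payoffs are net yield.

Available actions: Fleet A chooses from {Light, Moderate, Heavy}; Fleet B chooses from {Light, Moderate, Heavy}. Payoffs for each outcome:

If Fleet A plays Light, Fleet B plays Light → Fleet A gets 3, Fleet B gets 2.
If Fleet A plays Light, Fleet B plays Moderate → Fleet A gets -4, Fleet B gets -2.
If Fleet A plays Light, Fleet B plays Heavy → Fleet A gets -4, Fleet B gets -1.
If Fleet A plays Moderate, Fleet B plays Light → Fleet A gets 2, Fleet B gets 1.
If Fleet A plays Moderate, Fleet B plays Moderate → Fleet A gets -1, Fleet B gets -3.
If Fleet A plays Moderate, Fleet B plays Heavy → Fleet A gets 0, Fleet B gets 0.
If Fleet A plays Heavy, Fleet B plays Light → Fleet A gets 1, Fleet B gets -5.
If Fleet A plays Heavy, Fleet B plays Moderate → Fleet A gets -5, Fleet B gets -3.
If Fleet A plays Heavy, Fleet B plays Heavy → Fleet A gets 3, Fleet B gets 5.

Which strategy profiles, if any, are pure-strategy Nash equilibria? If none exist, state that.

(Light, Light): Fleet A gets 3, best alternative 2; Fleet B gets 2, best alternative -1. No profitable deviation — NE.
(Light, Moderate): Fleet A can switch to Moderate (-4 → -1). Not NE.
(Light, Heavy): Fleet A can switch to Moderate (-4 → 0). Not NE.
(Moderate, Light): Fleet A can switch to Light (2 → 3). Not NE.
(Moderate, Moderate): Fleet B can switch to Light (-3 → 1). Not NE.
(Moderate, Heavy): Fleet A can switch to Heavy (0 → 3). Not NE.
(Heavy, Light): Fleet A can switch to Light (1 → 3). Not NE.
(Heavy, Moderate): Fleet A can switch to Light (-5 → -4). Not NE.
(Heavy, Heavy): Fleet A gets 3, best alternative 0; Fleet B gets 5, best alternative -3. No profitable deviation — NE.

The pure Nash equilibria are (Light, Light); (Heavy, Heavy).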